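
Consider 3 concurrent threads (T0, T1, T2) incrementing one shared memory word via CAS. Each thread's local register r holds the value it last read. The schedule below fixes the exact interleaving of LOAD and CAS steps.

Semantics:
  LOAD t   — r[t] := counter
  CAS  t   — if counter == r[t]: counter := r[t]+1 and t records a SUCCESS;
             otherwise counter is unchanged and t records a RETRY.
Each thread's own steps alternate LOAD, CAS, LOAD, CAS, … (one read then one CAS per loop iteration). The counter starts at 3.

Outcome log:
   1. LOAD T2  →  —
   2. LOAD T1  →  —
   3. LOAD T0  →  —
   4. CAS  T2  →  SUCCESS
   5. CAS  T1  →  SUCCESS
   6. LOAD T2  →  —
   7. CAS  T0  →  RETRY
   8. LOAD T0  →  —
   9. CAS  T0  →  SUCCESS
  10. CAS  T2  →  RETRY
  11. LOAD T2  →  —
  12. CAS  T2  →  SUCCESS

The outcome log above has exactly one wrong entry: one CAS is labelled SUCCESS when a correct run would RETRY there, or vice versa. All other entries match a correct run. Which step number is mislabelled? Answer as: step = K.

Correct run:
   1) LOAD T2:  M=3  r_T2=3
   2) LOAD T1:  M=3  r_T1=3
   3) LOAD T0:  M=3  r_T0=3
   4) CAS  T2:  M=4  r_T2=3 ✓
   5) CAS  T1:  M=4  r_T1=3 ✗
   6) LOAD T2:  M=4  r_T2=4
   7) CAS  T0:  M=4  r_T0=3 ✗
   8) LOAD T0:  M=4  r_T0=4
   9) CAS  T0:  M=5  r_T0=4 ✓
  10) CAS  T2:  M=5  r_T2=4 ✗
  11) LOAD T2:  M=5  r_T2=5
  12) CAS  T2:  M=6  r_T2=5 ✓
Log disagrees first at step 5.

step = 5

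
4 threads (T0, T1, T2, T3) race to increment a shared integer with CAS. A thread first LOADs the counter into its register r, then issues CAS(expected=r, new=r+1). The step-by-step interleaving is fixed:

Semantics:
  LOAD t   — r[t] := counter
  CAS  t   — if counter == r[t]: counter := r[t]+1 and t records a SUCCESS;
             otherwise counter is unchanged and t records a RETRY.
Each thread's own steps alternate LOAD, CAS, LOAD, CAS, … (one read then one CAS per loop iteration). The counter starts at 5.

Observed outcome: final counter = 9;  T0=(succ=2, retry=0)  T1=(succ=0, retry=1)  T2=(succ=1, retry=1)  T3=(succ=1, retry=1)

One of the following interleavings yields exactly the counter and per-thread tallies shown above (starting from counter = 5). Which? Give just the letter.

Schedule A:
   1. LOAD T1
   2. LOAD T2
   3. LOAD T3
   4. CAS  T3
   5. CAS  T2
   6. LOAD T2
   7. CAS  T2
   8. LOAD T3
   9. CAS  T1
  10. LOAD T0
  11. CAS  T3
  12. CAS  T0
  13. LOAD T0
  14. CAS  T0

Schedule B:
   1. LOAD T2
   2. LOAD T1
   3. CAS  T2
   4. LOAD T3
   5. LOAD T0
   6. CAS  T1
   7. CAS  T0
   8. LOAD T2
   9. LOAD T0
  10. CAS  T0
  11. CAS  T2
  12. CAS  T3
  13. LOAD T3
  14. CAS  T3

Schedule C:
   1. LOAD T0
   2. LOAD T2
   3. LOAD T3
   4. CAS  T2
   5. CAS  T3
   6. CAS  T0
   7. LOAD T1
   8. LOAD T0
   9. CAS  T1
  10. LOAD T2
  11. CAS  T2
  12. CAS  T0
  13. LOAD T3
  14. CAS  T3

B

Simulating candidate B:
1. LOAD T2 → mem=5 r[T2]=5 [LOAD]
2. LOAD T1 → mem=5 r[T1]=5 [LOAD]
3. CAS T2 → mem=6 r[T2]=5 [OK]
4. LOAD T3 → mem=6 r[T3]=6 [LOAD]
5. LOAD T0 → mem=6 r[T0]=6 [LOAD]
6. CAS T1 → mem=6 r[T1]=5 [RETRY]
7. CAS T0 → mem=7 r[T0]=6 [OK]
8. LOAD T2 → mem=7 r[T2]=7 [LOAD]
9. LOAD T0 → mem=7 r[T0]=7 [LOAD]
10. CAS T0 → mem=8 r[T0]=7 [OK]
11. CAS T2 → mem=8 r[T2]=7 [RETRY]
12. CAS T3 → mem=8 r[T3]=6 [RETRY]
13. LOAD T3 → mem=8 r[T3]=8 [LOAD]
14. CAS T3 → mem=9 r[T3]=8 [OK]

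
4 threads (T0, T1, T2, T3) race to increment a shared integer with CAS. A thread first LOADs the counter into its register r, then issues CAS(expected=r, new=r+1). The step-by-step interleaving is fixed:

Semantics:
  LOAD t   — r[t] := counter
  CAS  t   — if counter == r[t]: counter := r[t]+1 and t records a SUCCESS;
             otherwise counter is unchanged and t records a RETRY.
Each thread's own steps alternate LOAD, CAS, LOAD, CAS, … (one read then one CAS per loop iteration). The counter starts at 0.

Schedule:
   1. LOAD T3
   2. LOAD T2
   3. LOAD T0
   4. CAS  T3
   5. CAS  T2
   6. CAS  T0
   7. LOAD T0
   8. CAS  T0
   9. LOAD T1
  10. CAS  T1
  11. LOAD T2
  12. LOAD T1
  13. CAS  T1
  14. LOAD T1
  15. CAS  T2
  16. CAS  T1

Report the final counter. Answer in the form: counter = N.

counter = 5

[1] T3.load  rd  (counter 0, T3.r 0)
[2] T2.load  rd  (counter 0, T2.r 0)
[3] T0.load  rd  (counter 0, T0.r 0)
[4] T3.cas  hit  (counter 1, T3.r 0)
[5] T2.cas  miss  (counter 1, T2.r 0)
[6] T0.cas  miss  (counter 1, T0.r 0)
[7] T0.load  rd  (counter 1, T0.r 1)
[8] T0.cas  hit  (counter 2, T0.r 1)
[9] T1.load  rd  (counter 2, T1.r 2)
[10] T1.cas  hit  (counter 3, T1.r 2)
[11] T2.load  rd  (counter 3, T2.r 3)
[12] T1.load  rd  (counter 3, T1.r 3)
[13] T1.cas  hit  (counter 4, T1.r 3)
[14] T1.load  rd  (counter 4, T1.r 4)
[15] T2.cas  miss  (counter 4, T2.r 3)
[16] T1.cas  hit  (counter 5, T1.r 4)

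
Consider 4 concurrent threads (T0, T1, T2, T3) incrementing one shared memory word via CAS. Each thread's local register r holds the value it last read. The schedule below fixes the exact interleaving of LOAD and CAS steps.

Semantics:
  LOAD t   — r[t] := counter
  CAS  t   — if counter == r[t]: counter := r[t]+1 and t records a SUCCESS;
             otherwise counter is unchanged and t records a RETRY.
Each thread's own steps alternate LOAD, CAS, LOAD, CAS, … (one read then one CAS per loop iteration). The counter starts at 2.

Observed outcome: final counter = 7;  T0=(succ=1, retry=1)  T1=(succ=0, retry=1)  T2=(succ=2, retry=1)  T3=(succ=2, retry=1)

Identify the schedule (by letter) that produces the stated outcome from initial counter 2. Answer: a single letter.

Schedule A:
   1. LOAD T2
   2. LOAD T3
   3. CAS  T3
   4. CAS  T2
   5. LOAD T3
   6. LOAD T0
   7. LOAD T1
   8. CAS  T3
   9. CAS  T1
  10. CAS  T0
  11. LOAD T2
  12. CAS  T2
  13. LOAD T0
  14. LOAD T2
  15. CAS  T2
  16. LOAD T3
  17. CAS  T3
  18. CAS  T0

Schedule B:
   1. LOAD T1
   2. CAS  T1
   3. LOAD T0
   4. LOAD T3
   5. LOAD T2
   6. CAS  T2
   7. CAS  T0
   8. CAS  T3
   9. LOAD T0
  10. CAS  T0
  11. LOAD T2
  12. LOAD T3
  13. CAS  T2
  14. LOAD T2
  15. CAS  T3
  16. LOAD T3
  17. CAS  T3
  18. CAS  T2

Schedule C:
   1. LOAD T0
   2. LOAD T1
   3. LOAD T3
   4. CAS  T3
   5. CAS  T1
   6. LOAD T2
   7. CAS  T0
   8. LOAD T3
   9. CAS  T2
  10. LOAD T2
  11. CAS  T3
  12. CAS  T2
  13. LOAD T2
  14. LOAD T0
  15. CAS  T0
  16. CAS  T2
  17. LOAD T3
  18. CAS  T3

C

Run C:
T0 LOAD — after: cnt=2, r=2 — load
T1 LOAD — after: cnt=2, r=2 — load
T3 LOAD — after: cnt=2, r=2 — load
T3 CAS — after: cnt=3, r=2 — ok
T1 CAS — after: cnt=3, r=2 — retry
T2 LOAD — after: cnt=3, r=3 — load
T0 CAS — after: cnt=3, r=2 — retry
T3 LOAD — after: cnt=3, r=3 — load
T2 CAS — after: cnt=4, r=3 — ok
T2 LOAD — after: cnt=4, r=4 — load
T3 CAS — after: cnt=4, r=3 — retry
T2 CAS — after: cnt=5, r=4 — ok
T2 LOAD — after: cnt=5, r=5 — load
T0 LOAD — after: cnt=5, r=5 — load
T0 CAS — after: cnt=6, r=5 — ok
T2 CAS — after: cnt=6, r=5 — retry
T3 LOAD — after: cnt=6, r=6 — load
T3 CAS — after: cnt=7, r=6 — ok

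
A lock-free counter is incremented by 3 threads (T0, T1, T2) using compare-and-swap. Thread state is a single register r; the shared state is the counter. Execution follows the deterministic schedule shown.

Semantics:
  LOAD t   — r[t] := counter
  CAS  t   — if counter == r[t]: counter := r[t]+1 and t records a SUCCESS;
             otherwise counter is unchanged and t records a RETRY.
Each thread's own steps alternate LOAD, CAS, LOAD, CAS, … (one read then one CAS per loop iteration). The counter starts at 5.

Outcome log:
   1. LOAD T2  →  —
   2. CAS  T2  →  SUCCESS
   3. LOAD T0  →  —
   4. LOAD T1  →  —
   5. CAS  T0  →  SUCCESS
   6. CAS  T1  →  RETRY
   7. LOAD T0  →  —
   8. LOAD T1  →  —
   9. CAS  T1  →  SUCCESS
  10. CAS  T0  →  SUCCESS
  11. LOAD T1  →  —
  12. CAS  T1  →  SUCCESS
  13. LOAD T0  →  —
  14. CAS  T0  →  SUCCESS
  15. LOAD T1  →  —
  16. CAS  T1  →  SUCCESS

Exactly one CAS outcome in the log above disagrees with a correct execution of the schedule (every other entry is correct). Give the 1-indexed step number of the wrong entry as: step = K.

Re-executing:
[1] T2.load  rd  (counter 5, T2.r 5)
[2] T2.cas  hit  (counter 6, T2.r 5)
[3] T0.load  rd  (counter 6, T0.r 6)
[4] T1.load  rd  (counter 6, T1.r 6)
[5] T0.cas  hit  (counter 7, T0.r 6)
[6] T1.cas  miss  (counter 7, T1.r 6)
[7] T0.load  rd  (counter 7, T0.r 7)
[8] T1.load  rd  (counter 7, T1.r 7)
[9] T1.cas  hit  (counter 8, T1.r 7)
[10] T0.cas  miss  (counter 8, T0.r 7)
[11] T1.load  rd  (counter 8, T1.r 8)
[12] T1.cas  hit  (counter 9, T1.r 8)
[13] T0.load  rd  (counter 9, T0.r 9)
[14] T0.cas  hit  (counter 10, T0.r 9)
[15] T1.load  rd  (counter 10, T1.r 10)
[16] T1.cas  hit  (counter 11, T1.r 10)
Flip is step 10.

step = 10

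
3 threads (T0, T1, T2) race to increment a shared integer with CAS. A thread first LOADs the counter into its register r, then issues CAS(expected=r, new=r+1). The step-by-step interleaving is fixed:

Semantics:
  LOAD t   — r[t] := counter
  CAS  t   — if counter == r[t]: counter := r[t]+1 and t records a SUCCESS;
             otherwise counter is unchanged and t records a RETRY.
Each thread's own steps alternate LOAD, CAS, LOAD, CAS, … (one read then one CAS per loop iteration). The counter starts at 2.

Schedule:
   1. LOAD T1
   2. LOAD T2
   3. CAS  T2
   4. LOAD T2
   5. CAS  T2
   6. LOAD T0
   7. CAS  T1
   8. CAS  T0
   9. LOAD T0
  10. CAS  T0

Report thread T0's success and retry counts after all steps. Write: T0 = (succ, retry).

T0 = (2, 0)

   1) LOAD T1:  M=2  r_T1=2
   2) LOAD T2:  M=2  r_T2=2
   3) CAS  T2:  M=3  r_T2=2 ✓
   4) LOAD T2:  M=3  r_T2=3
   5) CAS  T2:  M=4  r_T2=3 ✓
   6) LOAD T0:  M=4  r_T0=4
   7) CAS  T1:  M=4  r_T1=2 ✗
   8) CAS  T0:  M=5  r_T0=4 ✓
   9) LOAD T0:  M=5  r_T0=5
  10) CAS  T0:  M=6  r_T0=5 ✓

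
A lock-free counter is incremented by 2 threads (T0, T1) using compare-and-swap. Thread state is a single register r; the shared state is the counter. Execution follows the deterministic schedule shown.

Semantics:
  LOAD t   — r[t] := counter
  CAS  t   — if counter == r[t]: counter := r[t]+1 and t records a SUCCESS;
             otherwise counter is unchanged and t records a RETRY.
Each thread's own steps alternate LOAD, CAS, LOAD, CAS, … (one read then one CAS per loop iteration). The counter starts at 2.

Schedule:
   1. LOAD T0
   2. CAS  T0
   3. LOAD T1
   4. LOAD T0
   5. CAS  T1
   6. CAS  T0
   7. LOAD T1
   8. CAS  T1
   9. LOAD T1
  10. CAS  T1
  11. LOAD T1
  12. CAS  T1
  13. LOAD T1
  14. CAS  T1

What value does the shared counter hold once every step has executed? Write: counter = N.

counter = 8

T0 LOAD — after: cnt=2, r=2 — load
T0 CAS — after: cnt=3, r=2 — ok
T1 LOAD — after: cnt=3, r=3 — load
T0 LOAD — after: cnt=3, r=3 — load
T1 CAS — after: cnt=4, r=3 — ok
T0 CAS — after: cnt=4, r=3 — retry
T1 LOAD — after: cnt=4, r=4 — load
T1 CAS — after: cnt=5, r=4 — ok
T1 LOAD — after: cnt=5, r=5 — load
T1 CAS — after: cnt=6, r=5 — ok
T1 LOAD — after: cnt=6, r=6 — load
T1 CAS — after: cnt=7, r=6 — ok
T1 LOAD — after: cnt=7, r=7 — load
T1 CAS — after: cnt=8, r=7 — ok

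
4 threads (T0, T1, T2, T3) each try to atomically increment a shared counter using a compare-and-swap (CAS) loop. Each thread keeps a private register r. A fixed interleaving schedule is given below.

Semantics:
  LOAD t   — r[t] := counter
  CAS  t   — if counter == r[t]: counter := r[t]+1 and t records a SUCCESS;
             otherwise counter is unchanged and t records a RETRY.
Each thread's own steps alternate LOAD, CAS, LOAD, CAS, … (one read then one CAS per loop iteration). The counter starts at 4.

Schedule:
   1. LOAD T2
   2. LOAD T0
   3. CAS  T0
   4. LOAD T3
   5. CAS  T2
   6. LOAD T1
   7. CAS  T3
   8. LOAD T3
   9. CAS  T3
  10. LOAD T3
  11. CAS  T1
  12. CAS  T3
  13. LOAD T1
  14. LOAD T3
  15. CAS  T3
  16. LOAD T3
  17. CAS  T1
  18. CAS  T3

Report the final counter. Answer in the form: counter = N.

counter = 10

1. LOAD T2 → mem=4 r[T2]=4 [LOAD]
2. LOAD T0 → mem=4 r[T0]=4 [LOAD]
3. CAS T0 → mem=5 r[T0]=4 [OK]
4. LOAD T3 → mem=5 r[T3]=5 [LOAD]
5. CAS T2 → mem=5 r[T2]=4 [RETRY]
6. LOAD T1 → mem=5 r[T1]=5 [LOAD]
7. CAS T3 → mem=6 r[T3]=5 [OK]
8. LOAD T3 → mem=6 r[T3]=6 [LOAD]
9. CAS T3 → mem=7 r[T3]=6 [OK]
10. LOAD T3 → mem=7 r[T3]=7 [LOAD]
11. CAS T1 → mem=7 r[T1]=5 [RETRY]
12. CAS T3 → mem=8 r[T3]=7 [OK]
13. LOAD T1 → mem=8 r[T1]=8 [LOAD]
14. LOAD T3 → mem=8 r[T3]=8 [LOAD]
15. CAS T3 → mem=9 r[T3]=8 [OK]
16. LOAD T3 → mem=9 r[T3]=9 [LOAD]
17. CAS T1 → mem=9 r[T1]=8 [RETRY]
18. CAS T3 → mem=10 r[T3]=9 [OK]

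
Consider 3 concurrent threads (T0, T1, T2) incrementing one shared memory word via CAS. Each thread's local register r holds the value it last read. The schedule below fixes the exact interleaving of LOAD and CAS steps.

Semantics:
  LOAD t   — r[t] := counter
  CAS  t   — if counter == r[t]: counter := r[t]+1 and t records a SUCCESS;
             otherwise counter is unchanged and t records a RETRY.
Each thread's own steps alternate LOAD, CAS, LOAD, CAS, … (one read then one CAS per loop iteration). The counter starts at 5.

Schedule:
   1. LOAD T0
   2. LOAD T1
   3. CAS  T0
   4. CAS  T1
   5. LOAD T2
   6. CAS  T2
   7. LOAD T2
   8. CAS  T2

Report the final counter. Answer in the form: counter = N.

counter = 8

T0 LOAD — after: cnt=5, r=5 — load
T1 LOAD — after: cnt=5, r=5 — load
T0 CAS — after: cnt=6, r=5 — ok
T1 CAS — after: cnt=6, r=5 — retry
T2 LOAD — after: cnt=6, r=6 — load
T2 CAS — after: cnt=7, r=6 — ok
T2 LOAD — after: cnt=7, r=7 — load
T2 CAS — after: cnt=8, r=7 — ok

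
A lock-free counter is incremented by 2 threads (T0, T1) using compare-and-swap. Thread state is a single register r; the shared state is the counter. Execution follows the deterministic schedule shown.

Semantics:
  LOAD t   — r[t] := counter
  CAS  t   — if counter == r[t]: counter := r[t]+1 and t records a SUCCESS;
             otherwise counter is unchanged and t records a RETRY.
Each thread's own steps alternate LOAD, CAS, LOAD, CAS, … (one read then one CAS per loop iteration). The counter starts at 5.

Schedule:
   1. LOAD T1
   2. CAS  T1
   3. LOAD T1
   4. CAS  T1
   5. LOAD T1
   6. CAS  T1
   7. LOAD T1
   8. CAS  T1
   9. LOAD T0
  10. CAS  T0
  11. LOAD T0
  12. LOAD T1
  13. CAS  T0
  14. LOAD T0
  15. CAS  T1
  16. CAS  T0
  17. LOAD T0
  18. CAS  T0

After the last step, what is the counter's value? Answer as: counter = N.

[1] T1.load  rd  (counter 5, T1.r 5)
[2] T1.cas  hit  (counter 6, T1.r 5)
[3] T1.load  rd  (counter 6, T1.r 6)
[4] T1.cas  hit  (counter 7, T1.r 6)
[5] T1.load  rd  (counter 7, T1.r 7)
[6] T1.cas  hit  (counter 8, T1.r 7)
[7] T1.load  rd  (counter 8, T1.r 8)
[8] T1.cas  hit  (counter 9, T1.r 8)
[9] T0.load  rd  (counter 9, T0.r 9)
[10] T0.cas  hit  (counter 10, T0.r 9)
[11] T0.load  rd  (counter 10, T0.r 10)
[12] T1.load  rd  (counter 10, T1.r 10)
[13] T0.cas  hit  (counter 11, T0.r 10)
[14] T0.load  rd  (counter 11, T0.r 11)
[15] T1.cas  miss  (counter 11, T1.r 10)
[16] T0.cas  hit  (counter 12, T0.r 11)
[17] T0.load  rd  (counter 12, T0.r 12)
[18] T0.cas  hit  (counter 13, T0.r 12)

counter = 13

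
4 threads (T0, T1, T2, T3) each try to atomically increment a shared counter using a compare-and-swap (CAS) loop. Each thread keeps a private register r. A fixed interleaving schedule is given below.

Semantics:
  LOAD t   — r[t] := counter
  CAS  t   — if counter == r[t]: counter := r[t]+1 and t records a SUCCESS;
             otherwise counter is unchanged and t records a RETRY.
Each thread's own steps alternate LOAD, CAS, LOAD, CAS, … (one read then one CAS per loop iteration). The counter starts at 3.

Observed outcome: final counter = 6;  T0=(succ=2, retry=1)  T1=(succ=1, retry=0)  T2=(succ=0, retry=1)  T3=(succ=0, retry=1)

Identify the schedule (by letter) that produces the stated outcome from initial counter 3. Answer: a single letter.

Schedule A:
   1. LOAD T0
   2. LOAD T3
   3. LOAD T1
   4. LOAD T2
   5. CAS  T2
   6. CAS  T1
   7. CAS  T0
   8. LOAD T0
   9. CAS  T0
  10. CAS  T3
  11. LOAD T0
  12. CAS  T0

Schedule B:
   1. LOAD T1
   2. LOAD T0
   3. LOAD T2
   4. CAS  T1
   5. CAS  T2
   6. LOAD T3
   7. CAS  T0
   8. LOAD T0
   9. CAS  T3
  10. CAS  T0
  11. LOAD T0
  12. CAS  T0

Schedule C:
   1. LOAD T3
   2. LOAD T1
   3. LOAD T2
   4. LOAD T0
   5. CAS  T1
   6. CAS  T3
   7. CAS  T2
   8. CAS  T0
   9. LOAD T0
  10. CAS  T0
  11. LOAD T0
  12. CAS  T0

C

Tracing schedule C:
#1 T3 reads 3
#2 T1 reads 3
#3 T2 reads 3
#4 T0 reads 3
#5 T1 CAS(3→4) writes; counter now 4
#6 T3 CAS(3→4) fails; counter now 4
#7 T2 CAS(3→4) fails; counter now 4
#8 T0 CAS(3→4) fails; counter now 4
#9 T0 reads 4
#10 T0 CAS(4→5) writes; counter now 5
#11 T0 reads 5
#12 T0 CAS(5→6) writes; counter now 6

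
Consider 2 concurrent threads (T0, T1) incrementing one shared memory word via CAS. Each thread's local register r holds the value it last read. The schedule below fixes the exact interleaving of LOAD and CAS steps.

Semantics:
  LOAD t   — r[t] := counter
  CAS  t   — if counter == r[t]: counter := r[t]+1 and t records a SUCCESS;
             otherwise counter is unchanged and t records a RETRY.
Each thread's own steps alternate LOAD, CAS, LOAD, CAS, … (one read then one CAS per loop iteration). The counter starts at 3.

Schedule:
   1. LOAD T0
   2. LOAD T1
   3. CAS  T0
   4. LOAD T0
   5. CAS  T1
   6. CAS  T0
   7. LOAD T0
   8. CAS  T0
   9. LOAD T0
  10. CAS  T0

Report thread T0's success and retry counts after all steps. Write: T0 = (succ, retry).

step 1: T0 LOAD ⇒ load; ctr=3 reg=3
step 2: T1 LOAD ⇒ load; ctr=3 reg=3
step 3: T0 CAS ⇒ ok; ctr=4 reg=3
step 4: T0 LOAD ⇒ load; ctr=4 reg=4
step 5: T1 CAS ⇒ retry; ctr=4 reg=3
step 6: T0 CAS ⇒ ok; ctr=5 reg=4
step 7: T0 LOAD ⇒ load; ctr=5 reg=5
step 8: T0 CAS ⇒ ok; ctr=6 reg=5
step 9: T0 LOAD ⇒ load; ctr=6 reg=6
step 10: T0 CAS ⇒ ok; ctr=7 reg=6

T0 = (4, 0)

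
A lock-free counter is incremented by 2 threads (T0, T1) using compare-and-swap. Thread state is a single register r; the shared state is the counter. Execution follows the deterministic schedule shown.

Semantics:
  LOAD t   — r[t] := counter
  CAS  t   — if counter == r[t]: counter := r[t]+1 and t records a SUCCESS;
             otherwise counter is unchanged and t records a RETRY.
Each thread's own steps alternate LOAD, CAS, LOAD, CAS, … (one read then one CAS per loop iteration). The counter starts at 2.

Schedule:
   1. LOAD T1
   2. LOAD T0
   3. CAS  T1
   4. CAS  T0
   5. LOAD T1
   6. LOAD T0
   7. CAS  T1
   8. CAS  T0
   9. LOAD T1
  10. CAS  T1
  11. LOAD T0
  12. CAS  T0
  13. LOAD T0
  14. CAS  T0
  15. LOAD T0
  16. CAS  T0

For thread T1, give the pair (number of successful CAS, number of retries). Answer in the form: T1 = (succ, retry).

T1 = (3, 0)

T1 LOAD — after: cnt=2, r=2 — load
T0 LOAD — after: cnt=2, r=2 — load
T1 CAS — after: cnt=3, r=2 — ok
T0 CAS — after: cnt=3, r=2 — retry
T1 LOAD — after: cnt=3, r=3 — load
T0 LOAD — after: cnt=3, r=3 — load
T1 CAS — after: cnt=4, r=3 — ok
T0 CAS — after: cnt=4, r=3 — retry
T1 LOAD — after: cnt=4, r=4 — load
T1 CAS — after: cnt=5, r=4 — ok
T0 LOAD — after: cnt=5, r=5 — load
T0 CAS — after: cnt=6, r=5 — ok
T0 LOAD — after: cnt=6, r=6 — load
T0 CAS — after: cnt=7, r=6 — ok
T0 LOAD — after: cnt=7, r=7 — load
T0 CAS — after: cnt=8, r=7 — ok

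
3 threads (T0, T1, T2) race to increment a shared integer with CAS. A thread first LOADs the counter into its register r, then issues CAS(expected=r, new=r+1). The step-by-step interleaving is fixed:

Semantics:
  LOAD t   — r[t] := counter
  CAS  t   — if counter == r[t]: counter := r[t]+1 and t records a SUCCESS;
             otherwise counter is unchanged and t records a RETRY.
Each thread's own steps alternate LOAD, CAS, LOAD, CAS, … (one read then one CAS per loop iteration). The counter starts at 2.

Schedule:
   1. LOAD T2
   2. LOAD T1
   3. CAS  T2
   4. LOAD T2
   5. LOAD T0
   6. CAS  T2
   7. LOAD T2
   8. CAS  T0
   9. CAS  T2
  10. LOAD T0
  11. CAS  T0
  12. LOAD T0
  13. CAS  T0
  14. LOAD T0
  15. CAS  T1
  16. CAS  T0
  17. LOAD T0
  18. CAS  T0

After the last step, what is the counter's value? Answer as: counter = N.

counter = 9

   1) LOAD T2:  M=2  r_T2=2
   2) LOAD T1:  M=2  r_T1=2
   3) CAS  T2:  M=3  r_T2=2 ✓
   4) LOAD T2:  M=3  r_T2=3
   5) LOAD T0:  M=3  r_T0=3
   6) CAS  T2:  M=4  r_T2=3 ✓
   7) LOAD T2:  M=4  r_T2=4
   8) CAS  T0:  M=4  r_T0=3 ✗
   9) CAS  T2:  M=5  r_T2=4 ✓
  10) LOAD T0:  M=5  r_T0=5
  11) CAS  T0:  M=6  r_T0=5 ✓
  12) LOAD T0:  M=6  r_T0=6
  13) CAS  T0:  M=7  r_T0=6 ✓
  14) LOAD T0:  M=7  r_T0=7
  15) CAS  T1:  M=7  r_T1=2 ✗
  16) CAS  T0:  M=8  r_T0=7 ✓
  17) LOAD T0:  M=8  r_T0=8
  18) CAS  T0:  M=9  r_T0=8 ✓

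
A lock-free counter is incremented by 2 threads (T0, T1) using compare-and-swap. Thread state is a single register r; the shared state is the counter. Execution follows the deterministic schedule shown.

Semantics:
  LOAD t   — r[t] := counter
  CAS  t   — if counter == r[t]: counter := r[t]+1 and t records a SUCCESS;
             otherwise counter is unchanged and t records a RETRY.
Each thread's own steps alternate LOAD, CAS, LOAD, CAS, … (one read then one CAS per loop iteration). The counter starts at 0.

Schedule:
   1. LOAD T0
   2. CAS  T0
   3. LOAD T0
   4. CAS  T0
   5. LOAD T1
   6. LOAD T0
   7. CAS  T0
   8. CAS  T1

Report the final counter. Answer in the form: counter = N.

#1 T0 reads 0
#2 T0 CAS(0→1) writes; counter now 1
#3 T0 reads 1
#4 T0 CAS(1→2) writes; counter now 2
#5 T1 reads 2
#6 T0 reads 2
#7 T0 CAS(2→3) writes; counter now 3
#8 T1 CAS(2→3) fails; counter now 3

counter = 3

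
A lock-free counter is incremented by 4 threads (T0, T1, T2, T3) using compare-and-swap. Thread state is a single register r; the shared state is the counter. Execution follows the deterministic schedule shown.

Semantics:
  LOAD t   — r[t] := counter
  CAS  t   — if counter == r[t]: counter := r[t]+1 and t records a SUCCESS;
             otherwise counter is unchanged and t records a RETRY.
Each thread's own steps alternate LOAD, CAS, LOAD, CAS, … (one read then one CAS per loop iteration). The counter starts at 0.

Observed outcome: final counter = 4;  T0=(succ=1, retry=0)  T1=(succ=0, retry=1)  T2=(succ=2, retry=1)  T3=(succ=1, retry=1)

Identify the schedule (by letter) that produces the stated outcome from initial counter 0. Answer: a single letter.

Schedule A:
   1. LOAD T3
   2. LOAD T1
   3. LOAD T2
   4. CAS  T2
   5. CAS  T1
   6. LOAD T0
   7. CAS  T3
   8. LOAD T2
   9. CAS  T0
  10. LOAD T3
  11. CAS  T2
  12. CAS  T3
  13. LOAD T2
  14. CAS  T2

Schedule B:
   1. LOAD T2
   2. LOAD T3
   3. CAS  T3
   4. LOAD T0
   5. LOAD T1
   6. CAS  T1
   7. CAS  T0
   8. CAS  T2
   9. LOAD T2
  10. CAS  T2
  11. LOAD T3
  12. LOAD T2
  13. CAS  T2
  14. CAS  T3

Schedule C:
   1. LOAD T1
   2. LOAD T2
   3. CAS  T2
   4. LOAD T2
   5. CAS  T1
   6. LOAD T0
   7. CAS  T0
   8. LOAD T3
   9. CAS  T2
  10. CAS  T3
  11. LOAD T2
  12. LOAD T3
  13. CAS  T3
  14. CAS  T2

A

Run A:
#1 T3 reads 0
#2 T1 reads 0
#3 T2 reads 0
#4 T2 CAS(0→1) writes; counter now 1
#5 T1 CAS(0→1) fails; counter now 1
#6 T0 reads 1
#7 T3 CAS(0→1) fails; counter now 1
#8 T2 reads 1
#9 T0 CAS(1→2) writes; counter now 2
#10 T3 reads 2
#11 T2 CAS(1→2) fails; counter now 2
#12 T3 CAS(2→3) writes; counter now 3
#13 T2 reads 3
#14 T2 CAS(3→4) writes; counter now 4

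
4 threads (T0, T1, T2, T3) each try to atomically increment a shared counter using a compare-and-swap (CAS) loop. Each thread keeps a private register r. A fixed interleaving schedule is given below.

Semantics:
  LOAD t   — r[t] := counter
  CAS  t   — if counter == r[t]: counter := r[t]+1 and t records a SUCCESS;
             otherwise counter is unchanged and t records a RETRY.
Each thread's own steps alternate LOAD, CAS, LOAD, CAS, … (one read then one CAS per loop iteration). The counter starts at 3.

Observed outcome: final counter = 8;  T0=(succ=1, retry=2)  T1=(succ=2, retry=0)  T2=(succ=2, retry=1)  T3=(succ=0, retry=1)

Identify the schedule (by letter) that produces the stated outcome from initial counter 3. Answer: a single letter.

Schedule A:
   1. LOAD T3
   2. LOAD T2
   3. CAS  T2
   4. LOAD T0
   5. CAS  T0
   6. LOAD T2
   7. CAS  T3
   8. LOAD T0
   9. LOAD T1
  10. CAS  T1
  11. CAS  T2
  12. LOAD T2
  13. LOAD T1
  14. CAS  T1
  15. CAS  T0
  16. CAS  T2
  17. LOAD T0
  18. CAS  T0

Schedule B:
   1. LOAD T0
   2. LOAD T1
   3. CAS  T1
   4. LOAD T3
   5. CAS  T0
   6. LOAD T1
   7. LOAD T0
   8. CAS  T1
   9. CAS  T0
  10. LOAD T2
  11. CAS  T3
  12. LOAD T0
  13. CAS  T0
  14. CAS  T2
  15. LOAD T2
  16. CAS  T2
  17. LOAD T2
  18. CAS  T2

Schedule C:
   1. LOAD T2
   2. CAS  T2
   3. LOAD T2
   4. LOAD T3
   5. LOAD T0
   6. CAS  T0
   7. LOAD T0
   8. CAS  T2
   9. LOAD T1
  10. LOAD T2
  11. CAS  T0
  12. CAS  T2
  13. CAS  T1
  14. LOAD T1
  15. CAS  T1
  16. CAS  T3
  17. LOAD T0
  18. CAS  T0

Simulating candidate B:
[1] T0.load  rd  (counter 3, T0.r 3)
[2] T1.load  rd  (counter 3, T1.r 3)
[3] T1.cas  hit  (counter 4, T1.r 3)
[4] T3.load  rd  (counter 4, T3.r 4)
[5] T0.cas  miss  (counter 4, T0.r 3)
[6] T1.load  rd  (counter 4, T1.r 4)
[7] T0.load  rd  (counter 4, T0.r 4)
[8] T1.cas  hit  (counter 5, T1.r 4)
[9] T0.cas  miss  (counter 5, T0.r 4)
[10] T2.load  rd  (counter 5, T2.r 5)
[11] T3.cas  miss  (counter 5, T3.r 4)
[12] T0.load  rd  (counter 5, T0.r 5)
[13] T0.cas  hit  (counter 6, T0.r 5)
[14] T2.cas  miss  (counter 6, T2.r 5)
[15] T2.load  rd  (counter 6, T2.r 6)
[16] T2.cas  hit  (counter 7, T2.r 6)
[17] T2.load  rd  (counter 7, T2.r 7)
[18] T2.cas  hit  (counter 8, T2.r 7)

B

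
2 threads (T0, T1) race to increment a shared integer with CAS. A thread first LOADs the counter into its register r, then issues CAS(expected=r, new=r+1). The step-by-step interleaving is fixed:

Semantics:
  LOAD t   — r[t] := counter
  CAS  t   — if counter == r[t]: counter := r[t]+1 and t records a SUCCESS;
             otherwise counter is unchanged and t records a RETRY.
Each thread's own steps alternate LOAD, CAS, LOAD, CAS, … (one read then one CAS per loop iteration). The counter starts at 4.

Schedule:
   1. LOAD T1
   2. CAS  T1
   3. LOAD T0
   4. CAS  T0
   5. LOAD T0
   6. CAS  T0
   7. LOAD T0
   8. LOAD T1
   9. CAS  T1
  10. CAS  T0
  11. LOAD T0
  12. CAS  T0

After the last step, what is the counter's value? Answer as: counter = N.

   1) LOAD T1:  M=4  r_T1=4
   2) CAS  T1:  M=5  r_T1=4 ✓
   3) LOAD T0:  M=5  r_T0=5
   4) CAS  T0:  M=6  r_T0=5 ✓
   5) LOAD T0:  M=6  r_T0=6
   6) CAS  T0:  M=7  r_T0=6 ✓
   7) LOAD T0:  M=7  r_T0=7
   8) LOAD T1:  M=7  r_T1=7
   9) CAS  T1:  M=8  r_T1=7 ✓
  10) CAS  T0:  M=8  r_T0=7 ✗
  11) LOAD T0:  M=8  r_T0=8
  12) CAS  T0:  M=9  r_T0=8 ✓

counter = 9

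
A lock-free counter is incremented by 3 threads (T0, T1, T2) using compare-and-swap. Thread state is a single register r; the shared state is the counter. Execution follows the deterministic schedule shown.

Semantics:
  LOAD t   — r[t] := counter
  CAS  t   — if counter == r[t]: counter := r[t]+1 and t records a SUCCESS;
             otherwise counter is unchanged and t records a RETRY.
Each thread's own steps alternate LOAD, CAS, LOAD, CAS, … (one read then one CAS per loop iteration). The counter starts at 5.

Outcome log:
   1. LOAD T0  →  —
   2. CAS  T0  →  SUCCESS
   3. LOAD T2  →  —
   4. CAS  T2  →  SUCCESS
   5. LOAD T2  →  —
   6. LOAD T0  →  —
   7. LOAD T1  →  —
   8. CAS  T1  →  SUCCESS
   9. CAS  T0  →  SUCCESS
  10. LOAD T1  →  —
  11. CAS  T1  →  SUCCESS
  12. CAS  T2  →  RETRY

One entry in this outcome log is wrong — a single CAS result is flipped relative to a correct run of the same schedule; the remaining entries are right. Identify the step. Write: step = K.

step = 9

Reference trace:
[1] T0.load  rd  (counter 5, T0.r 5)
[2] T0.cas  hit  (counter 6, T0.r 5)
[3] T2.load  rd  (counter 6, T2.r 6)
[4] T2.cas  hit  (counter 7, T2.r 6)
[5] T2.load  rd  (counter 7, T2.r 7)
[6] T0.load  rd  (counter 7, T0.r 7)
[7] T1.load  rd  (counter 7, T1.r 7)
[8] T1.cas  hit  (counter 8, T1.r 7)
[9] T0.cas  miss  (counter 8, T0.r 7)
[10] T1.load  rd  (counter 8, T1.r 8)
[11] T1.cas  hit  (counter 9, T1.r 8)
[12] T2.cas  miss  (counter 9, T2.r 7)
Flip is step 9.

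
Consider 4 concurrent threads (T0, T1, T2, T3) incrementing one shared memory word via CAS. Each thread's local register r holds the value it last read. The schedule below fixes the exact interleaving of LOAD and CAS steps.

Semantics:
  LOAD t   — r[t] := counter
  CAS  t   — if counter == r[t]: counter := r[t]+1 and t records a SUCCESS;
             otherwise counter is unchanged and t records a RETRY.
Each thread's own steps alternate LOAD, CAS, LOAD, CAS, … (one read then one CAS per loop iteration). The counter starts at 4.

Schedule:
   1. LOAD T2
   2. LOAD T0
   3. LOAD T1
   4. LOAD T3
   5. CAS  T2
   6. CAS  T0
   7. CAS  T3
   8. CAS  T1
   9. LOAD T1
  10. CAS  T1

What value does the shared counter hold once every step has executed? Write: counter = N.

counter = 6

1. LOAD T2 → mem=4 r[T2]=4 [LOAD]
2. LOAD T0 → mem=4 r[T0]=4 [LOAD]
3. LOAD T1 → mem=4 r[T1]=4 [LOAD]
4. LOAD T3 → mem=4 r[T3]=4 [LOAD]
5. CAS T2 → mem=5 r[T2]=4 [OK]
6. CAS T0 → mem=5 r[T0]=4 [RETRY]
7. CAS T3 → mem=5 r[T3]=4 [RETRY]
8. CAS T1 → mem=5 r[T1]=4 [RETRY]
9. LOAD T1 → mem=5 r[T1]=5 [LOAD]
10. CAS T1 → mem=6 r[T1]=5 [OK]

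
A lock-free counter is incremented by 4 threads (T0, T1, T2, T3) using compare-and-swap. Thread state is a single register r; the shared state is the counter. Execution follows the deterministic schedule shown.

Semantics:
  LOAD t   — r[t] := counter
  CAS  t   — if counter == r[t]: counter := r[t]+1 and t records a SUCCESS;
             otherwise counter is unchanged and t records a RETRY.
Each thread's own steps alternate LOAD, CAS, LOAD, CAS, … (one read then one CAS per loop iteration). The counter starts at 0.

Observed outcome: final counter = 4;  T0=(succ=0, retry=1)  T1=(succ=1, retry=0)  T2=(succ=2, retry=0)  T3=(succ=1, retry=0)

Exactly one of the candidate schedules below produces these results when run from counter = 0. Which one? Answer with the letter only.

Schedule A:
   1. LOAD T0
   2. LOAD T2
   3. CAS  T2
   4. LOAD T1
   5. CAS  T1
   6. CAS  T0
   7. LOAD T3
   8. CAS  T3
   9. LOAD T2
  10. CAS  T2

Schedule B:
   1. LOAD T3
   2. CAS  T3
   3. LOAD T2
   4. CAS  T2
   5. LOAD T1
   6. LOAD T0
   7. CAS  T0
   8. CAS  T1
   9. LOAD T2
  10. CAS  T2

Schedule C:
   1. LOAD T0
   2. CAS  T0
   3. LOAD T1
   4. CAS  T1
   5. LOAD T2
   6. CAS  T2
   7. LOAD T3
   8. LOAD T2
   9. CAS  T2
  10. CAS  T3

Run A:
#1 T0 reads 0
#2 T2 reads 0
#3 T2 CAS(0→1) writes; counter now 1
#4 T1 reads 1
#5 T1 CAS(1→2) writes; counter now 2
#6 T0 CAS(0→1) fails; counter now 2
#7 T3 reads 2
#8 T3 CAS(2→3) writes; counter now 3
#9 T2 reads 3
#10 T2 CAS(3→4) writes; counter now 4

A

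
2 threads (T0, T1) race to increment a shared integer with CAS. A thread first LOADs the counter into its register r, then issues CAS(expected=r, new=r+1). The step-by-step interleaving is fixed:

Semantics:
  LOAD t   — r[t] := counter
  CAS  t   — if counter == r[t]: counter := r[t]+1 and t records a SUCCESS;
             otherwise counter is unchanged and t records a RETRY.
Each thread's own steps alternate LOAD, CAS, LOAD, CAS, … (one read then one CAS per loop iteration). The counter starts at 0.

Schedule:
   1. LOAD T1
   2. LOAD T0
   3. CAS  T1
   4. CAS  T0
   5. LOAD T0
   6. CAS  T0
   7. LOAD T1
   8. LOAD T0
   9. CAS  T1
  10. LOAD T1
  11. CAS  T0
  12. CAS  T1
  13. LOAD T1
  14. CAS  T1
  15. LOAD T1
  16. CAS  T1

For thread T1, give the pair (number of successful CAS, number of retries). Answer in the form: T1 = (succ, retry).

T1 = (5, 0)

step 1: T1 LOAD ⇒ load; ctr=0 reg=0
step 2: T0 LOAD ⇒ load; ctr=0 reg=0
step 3: T1 CAS ⇒ ok; ctr=1 reg=0
step 4: T0 CAS ⇒ retry; ctr=1 reg=0
step 5: T0 LOAD ⇒ load; ctr=1 reg=1
step 6: T0 CAS ⇒ ok; ctr=2 reg=1
step 7: T1 LOAD ⇒ load; ctr=2 reg=2
step 8: T0 LOAD ⇒ load; ctr=2 reg=2
step 9: T1 CAS ⇒ ok; ctr=3 reg=2
step 10: T1 LOAD ⇒ load; ctr=3 reg=3
step 11: T0 CAS ⇒ retry; ctr=3 reg=2
step 12: T1 CAS ⇒ ok; ctr=4 reg=3
step 13: T1 LOAD ⇒ load; ctr=4 reg=4
step 14: T1 CAS ⇒ ok; ctr=5 reg=4
step 15: T1 LOAD ⇒ load; ctr=5 reg=5
step 16: T1 CAS ⇒ ok; ctr=6 reg=5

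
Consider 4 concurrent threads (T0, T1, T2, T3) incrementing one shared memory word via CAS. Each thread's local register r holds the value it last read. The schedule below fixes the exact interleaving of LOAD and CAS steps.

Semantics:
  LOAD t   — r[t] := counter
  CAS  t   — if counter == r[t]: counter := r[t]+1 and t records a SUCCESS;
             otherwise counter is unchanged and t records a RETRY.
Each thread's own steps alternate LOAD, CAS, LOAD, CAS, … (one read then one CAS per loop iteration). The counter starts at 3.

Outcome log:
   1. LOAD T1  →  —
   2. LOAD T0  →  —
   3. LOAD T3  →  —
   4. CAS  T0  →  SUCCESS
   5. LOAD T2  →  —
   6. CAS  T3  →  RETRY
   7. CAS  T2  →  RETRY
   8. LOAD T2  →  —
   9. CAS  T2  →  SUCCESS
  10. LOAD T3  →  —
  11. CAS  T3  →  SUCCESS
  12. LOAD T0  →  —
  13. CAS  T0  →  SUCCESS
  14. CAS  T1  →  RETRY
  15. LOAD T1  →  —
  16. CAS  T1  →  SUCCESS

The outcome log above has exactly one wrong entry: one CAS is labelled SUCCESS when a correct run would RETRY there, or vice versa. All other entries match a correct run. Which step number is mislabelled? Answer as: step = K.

Correct run:
1. LOAD T1 → mem=3 r[T1]=3 [LOAD]
2. LOAD T0 → mem=3 r[T0]=3 [LOAD]
3. LOAD T3 → mem=3 r[T3]=3 [LOAD]
4. CAS T0 → mem=4 r[T0]=3 [OK]
5. LOAD T2 → mem=4 r[T2]=4 [LOAD]
6. CAS T3 → mem=4 r[T3]=3 [RETRY]
7. CAS T2 → mem=5 r[T2]=4 [OK]
8. LOAD T2 → mem=5 r[T2]=5 [LOAD]
9. CAS T2 → mem=6 r[T2]=5 [OK]
10. LOAD T3 → mem=6 r[T3]=6 [LOAD]
11. CAS T3 → mem=7 r[T3]=6 [OK]
12. LOAD T0 → mem=7 r[T0]=7 [LOAD]
13. CAS T0 → mem=8 r[T0]=7 [OK]
14. CAS T1 → mem=8 r[T1]=3 [RETRY]
15. LOAD T1 → mem=8 r[T1]=8 [LOAD]
16. CAS T1 → mem=9 r[T1]=8 [OK]
Mismatch at 7.

step = 7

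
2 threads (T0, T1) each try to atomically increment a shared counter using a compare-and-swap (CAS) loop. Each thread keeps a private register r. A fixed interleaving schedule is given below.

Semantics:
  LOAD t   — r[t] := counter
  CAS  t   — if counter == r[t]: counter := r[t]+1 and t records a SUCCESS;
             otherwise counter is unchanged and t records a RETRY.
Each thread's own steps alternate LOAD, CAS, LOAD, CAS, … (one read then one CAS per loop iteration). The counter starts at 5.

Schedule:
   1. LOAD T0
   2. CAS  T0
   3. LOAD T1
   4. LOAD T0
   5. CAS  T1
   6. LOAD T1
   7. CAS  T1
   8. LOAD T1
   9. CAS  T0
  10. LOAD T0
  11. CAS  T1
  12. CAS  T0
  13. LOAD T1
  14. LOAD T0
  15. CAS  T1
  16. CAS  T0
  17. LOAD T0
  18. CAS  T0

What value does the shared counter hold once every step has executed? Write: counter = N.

T0 LOAD — after: cnt=5, r=5 — load
T0 CAS — after: cnt=6, r=5 — ok
T1 LOAD — after: cnt=6, r=6 — load
T0 LOAD — after: cnt=6, r=6 — load
T1 CAS — after: cnt=7, r=6 — ok
T1 LOAD — after: cnt=7, r=7 — load
T1 CAS — after: cnt=8, r=7 — ok
T1 LOAD — after: cnt=8, r=8 — load
T0 CAS — after: cnt=8, r=6 — retry
T0 LOAD — after: cnt=8, r=8 — load
T1 CAS — after: cnt=9, r=8 — ok
T0 CAS — after: cnt=9, r=8 — retry
T1 LOAD — after: cnt=9, r=9 — load
T0 LOAD — after: cnt=9, r=9 — load
T1 CAS — after: cnt=10, r=9 — ok
T0 CAS — after: cnt=10, r=9 — retry
T0 LOAD — after: cnt=10, r=10 — load
T0 CAS — after: cnt=11, r=10 — ok

counter = 11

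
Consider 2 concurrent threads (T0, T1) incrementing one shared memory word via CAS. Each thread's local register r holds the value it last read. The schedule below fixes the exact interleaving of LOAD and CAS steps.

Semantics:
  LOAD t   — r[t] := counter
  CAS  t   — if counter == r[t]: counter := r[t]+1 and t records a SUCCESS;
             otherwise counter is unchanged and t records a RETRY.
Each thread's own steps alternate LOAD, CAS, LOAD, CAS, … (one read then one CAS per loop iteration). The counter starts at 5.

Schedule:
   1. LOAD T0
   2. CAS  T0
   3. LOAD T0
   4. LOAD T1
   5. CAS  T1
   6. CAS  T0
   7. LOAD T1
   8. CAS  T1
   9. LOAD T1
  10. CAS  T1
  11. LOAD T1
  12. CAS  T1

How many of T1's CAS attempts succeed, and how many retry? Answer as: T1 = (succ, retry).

step 1: T0 LOAD ⇒ load; ctr=5 reg=5
step 2: T0 CAS ⇒ ok; ctr=6 reg=5
step 3: T0 LOAD ⇒ load; ctr=6 reg=6
step 4: T1 LOAD ⇒ load; ctr=6 reg=6
step 5: T1 CAS ⇒ ok; ctr=7 reg=6
step 6: T0 CAS ⇒ retry; ctr=7 reg=6
step 7: T1 LOAD ⇒ load; ctr=7 reg=7
step 8: T1 CAS ⇒ ok; ctr=8 reg=7
step 9: T1 LOAD ⇒ load; ctr=8 reg=8
step 10: T1 CAS ⇒ ok; ctr=9 reg=8
step 11: T1 LOAD ⇒ load; ctr=9 reg=9
step 12: T1 CAS ⇒ ok; ctr=10 reg=9

T1 = (4, 0)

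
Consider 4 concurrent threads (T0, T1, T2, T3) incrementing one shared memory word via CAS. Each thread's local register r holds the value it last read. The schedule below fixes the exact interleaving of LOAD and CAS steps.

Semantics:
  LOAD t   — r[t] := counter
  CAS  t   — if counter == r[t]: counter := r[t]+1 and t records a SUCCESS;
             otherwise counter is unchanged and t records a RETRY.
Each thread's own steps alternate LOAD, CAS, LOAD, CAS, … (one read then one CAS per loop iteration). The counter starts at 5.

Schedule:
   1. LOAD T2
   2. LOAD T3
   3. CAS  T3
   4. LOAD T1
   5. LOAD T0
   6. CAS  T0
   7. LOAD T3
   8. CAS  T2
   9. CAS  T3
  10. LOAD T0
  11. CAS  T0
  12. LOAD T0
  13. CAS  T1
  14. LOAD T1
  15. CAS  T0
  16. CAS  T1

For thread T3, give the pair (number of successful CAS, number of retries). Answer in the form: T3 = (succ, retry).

T3 = (2, 0)

1. LOAD T2 → mem=5 r[T2]=5 [LOAD]
2. LOAD T3 → mem=5 r[T3]=5 [LOAD]
3. CAS T3 → mem=6 r[T3]=5 [OK]
4. LOAD T1 → mem=6 r[T1]=6 [LOAD]
5. LOAD T0 → mem=6 r[T0]=6 [LOAD]
6. CAS T0 → mem=7 r[T0]=6 [OK]
7. LOAD T3 → mem=7 r[T3]=7 [LOAD]
8. CAS T2 → mem=7 r[T2]=5 [RETRY]
9. CAS T3 → mem=8 r[T3]=7 [OK]
10. LOAD T0 → mem=8 r[T0]=8 [LOAD]
11. CAS T0 → mem=9 r[T0]=8 [OK]
12. LOAD T0 → mem=9 r[T0]=9 [LOAD]
13. CAS T1 → mem=9 r[T1]=6 [RETRY]
14. LOAD T1 → mem=9 r[T1]=9 [LOAD]
15. CAS T0 → mem=10 r[T0]=9 [OK]
16. CAS T1 → mem=10 r[T1]=9 [RETRY]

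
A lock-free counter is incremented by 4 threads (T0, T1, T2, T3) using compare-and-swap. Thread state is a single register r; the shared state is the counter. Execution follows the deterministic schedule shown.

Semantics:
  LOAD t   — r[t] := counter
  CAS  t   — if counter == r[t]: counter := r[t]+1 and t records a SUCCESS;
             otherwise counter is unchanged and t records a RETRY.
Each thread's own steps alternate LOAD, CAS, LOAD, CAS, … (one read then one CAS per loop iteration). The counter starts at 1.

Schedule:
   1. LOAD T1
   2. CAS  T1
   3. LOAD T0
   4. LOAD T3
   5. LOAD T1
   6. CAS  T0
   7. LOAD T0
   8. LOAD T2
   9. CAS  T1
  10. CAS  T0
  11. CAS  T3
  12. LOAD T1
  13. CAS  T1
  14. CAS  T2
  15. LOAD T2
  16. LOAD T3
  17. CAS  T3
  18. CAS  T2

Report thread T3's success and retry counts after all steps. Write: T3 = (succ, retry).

T3 = (1, 1)

[1] T1.load  rd  (counter 1, T1.r 1)
[2] T1.cas  hit  (counter 2, T1.r 1)
[3] T0.load  rd  (counter 2, T0.r 2)
[4] T3.load  rd  (counter 2, T3.r 2)
[5] T1.load  rd  (counter 2, T1.r 2)
[6] T0.cas  hit  (counter 3, T0.r 2)
[7] T0.load  rd  (counter 3, T0.r 3)
[8] T2.load  rd  (counter 3, T2.r 3)
[9] T1.cas  miss  (counter 3, T1.r 2)
[10] T0.cas  hit  (counter 4, T0.r 3)
[11] T3.cas  miss  (counter 4, T3.r 2)
[12] T1.load  rd  (counter 4, T1.r 4)
[13] T1.cas  hit  (counter 5, T1.r 4)
[14] T2.cas  miss  (counter 5, T2.r 3)
[15] T2.load  rd  (counter 5, T2.r 5)
[16] T3.load  rd  (counter 5, T3.r 5)
[17] T3.cas  hit  (counter 6, T3.r 5)
[18] T2.cas  miss  (counter 6, T2.r 5)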